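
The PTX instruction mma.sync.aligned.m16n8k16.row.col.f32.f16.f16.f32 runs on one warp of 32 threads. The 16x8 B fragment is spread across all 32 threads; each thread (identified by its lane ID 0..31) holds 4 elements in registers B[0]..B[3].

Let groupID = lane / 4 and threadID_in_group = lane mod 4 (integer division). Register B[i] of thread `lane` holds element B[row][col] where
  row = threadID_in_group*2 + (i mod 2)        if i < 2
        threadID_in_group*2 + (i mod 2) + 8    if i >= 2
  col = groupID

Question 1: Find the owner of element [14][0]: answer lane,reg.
3,2

c=0→G=0  r=14→rhi=1,T=3,p=0
L=0*4+3=3  i=1*2+0=2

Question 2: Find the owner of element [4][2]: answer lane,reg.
c=2->g=2  r=4->rb=0,t=2,b0=0
L=2*4+2=10  i=0*2+0=0

10,0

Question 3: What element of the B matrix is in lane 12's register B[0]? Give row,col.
0,3

lane 12->12/4=3, 12 mod 4=0
i=0  r:2·0+0+0->0  c:3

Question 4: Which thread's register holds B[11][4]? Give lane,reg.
c: 4->gid=4  r: 11->r8=1,tid=1,i&1=1
L=4*4+1=17  i=1*2+1=3

17,3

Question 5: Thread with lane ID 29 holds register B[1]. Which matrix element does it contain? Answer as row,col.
29: g=7,t=1
[1] (1*2+1+0,7) = (3,7)

3,7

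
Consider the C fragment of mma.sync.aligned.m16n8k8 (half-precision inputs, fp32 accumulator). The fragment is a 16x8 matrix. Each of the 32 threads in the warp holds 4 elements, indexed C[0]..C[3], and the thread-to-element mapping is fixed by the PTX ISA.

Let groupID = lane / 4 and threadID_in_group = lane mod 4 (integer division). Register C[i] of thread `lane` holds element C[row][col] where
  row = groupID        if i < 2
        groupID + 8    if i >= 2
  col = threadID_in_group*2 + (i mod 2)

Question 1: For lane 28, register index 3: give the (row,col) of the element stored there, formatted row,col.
lane 28: G=7 (28/4), T=0 (28%4)
i=3: r=7+8=15, c=0*2+1=1

15,1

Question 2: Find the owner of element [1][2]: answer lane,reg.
5,0

r=1->g=1,rb=0  c=2->t=1,b0=0
L=1*4+1=5  i=0*2+0=0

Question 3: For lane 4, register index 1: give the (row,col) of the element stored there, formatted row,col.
L=4⇒gr=4>>2=1, th=4&3=0
[1]⇒row 1+0=1  col 0·2+1=1

1,1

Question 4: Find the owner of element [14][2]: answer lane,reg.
r: 14->gid=6,r8=1  c: 2->tid=1,i&1=0
L=6*4+1=25  i=1*2+0=2

25,2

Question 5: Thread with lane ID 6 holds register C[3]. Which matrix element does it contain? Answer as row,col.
9,5

lane 6⇒6/4=1, 6 mod 4=2
i=3  r:1+8⇒9  c:2·2+1⇒5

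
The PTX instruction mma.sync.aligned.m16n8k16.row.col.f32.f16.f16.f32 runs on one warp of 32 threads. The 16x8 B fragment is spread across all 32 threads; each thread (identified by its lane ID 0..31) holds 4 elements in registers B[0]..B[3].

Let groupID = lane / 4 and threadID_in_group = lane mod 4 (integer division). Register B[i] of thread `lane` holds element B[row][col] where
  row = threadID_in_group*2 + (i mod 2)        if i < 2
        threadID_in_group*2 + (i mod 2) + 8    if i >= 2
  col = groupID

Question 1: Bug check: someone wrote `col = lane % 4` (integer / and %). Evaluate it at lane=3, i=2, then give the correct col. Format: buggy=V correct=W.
buggy=3 correct=0

`lane % 4`[3,2]->3
3: g=0,t=3
[2] (3*2+0+8,0) = (14,0)
col: 3 vs 0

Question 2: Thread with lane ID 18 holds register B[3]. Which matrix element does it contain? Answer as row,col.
13,4

L=18->gid=18>>2=4, tid=18&3=2
[3]->row 2·2+1+8=13  col gid=4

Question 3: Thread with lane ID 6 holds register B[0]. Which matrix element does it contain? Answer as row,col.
lane 6: grp=1 (6/4), tig=2 (6%4)
i=0: r=2*2+0+0=4, c=grp=1

4,1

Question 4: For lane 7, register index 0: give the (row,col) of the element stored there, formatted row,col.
L=7⇒gr=7>>2=1, th=7&3=3
[0]⇒row 3·2+0+0=6  col gr=1

6,1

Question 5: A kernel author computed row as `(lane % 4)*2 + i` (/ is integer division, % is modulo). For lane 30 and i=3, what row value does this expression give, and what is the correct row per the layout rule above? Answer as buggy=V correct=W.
`(lane % 4)*2 + i`[30,3]→7
30: G=7,T=2
[3] (2*2+1+8,7) = (13,7)
row: 7 vs 13

buggy=7 correct=13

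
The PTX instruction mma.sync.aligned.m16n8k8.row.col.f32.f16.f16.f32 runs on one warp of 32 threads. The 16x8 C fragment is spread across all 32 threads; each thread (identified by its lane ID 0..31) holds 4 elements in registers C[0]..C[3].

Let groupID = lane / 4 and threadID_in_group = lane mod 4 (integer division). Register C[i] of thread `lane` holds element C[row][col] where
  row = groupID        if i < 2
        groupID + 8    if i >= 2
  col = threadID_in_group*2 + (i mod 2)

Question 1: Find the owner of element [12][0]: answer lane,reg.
r: 12->gid=4,r8=1  c: 0->tid=0,i&1=0
L=4*4+0=16  i=1*2+0=2

16,2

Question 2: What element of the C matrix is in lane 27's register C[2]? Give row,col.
lane 27=>27/4=6, 27 mod 4=3
i=2  r:6+8=>14  c:2·3+0=>6

14,6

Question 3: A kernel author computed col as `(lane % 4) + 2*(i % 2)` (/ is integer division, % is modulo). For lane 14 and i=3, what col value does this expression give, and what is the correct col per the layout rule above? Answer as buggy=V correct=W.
`(lane % 4) + 2*(i % 2)`[14,3]->4
lane 14->14/4=3, 14 mod 4=2
i=3  r:3+8->11  c:2·2+1->5
col: 4 vs 5

buggy=4 correct=5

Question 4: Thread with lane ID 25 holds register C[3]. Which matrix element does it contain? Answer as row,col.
14,3

lane 25: g=6 (25/4), t=1 (25%4)
i=3: r=6+8=14, c=1*2+1=3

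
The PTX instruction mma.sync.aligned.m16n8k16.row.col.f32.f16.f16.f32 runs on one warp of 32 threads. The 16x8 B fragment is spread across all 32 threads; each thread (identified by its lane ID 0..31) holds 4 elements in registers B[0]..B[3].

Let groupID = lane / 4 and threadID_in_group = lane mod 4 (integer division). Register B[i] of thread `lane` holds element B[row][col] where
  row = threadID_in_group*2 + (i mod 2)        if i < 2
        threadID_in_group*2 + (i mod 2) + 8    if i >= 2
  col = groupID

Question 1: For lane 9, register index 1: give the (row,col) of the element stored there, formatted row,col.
3,2

lane 9: g=2 (9/4), t=1 (9%4)
i=1: r=1*2+1+0=3, c=g=2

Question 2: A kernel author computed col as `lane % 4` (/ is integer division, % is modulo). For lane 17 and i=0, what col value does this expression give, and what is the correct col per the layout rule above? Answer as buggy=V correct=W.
buggy=1 correct=4

`lane % 4`[17,0]->1
17: g=4,t=1
[0] (1*2+0+0,4) = (2,4)
col: 1 vs 4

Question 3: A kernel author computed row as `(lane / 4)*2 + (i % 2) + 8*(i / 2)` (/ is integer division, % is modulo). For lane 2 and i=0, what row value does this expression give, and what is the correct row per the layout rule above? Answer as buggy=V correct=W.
buggy=0 correct=4

`(lane / 4)*2 + (i % 2) + 8*(i / 2)`[2,0]→0
lane 2→2/4=0, 2 mod 4=2
i=0  r:2·2+0+0→4  c:0
row: 0 vs 4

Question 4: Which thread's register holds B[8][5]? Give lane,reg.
20,2

c=5⇒gr=5  r=8⇒Rb=1,th=0,odd=0
L=5*4+0=20  i=1*2+0=2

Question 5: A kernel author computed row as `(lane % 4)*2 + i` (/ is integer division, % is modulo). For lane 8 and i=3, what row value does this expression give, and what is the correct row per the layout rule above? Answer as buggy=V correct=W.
buggy=3 correct=9

`(lane % 4)*2 + i`[8,3]⇒3
8: gr=2,th=0
[3] (0*2+1+8,2) = (9,2)
row: 3 vs 9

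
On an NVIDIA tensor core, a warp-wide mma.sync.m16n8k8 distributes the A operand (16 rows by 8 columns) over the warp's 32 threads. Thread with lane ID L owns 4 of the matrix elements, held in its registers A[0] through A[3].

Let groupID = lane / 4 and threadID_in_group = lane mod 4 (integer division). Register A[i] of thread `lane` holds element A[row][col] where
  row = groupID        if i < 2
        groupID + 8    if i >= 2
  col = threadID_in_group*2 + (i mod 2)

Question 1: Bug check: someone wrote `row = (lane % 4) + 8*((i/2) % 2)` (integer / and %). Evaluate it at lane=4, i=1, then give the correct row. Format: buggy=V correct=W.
buggy=0 correct=1

`(lane % 4) + 8*((i/2) % 2)`[4,1]=>0
lane 4=>4/4=1, 4 mod 4=0
i=1  r:1+0=>1  c:2·0+1=>1
row: 0 vs 1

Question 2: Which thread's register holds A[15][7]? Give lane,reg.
r:15=>grp=7,rB=1  c:7=>tig=3,lo=1
L=7*4+3=31  i=1*2+1=3

31,3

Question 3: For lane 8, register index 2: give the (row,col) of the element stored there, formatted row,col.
10,0

L=8=>grp=8>>2=2, tig=8&3=0
[2]=>row 2+8=10  col 0·2+0=0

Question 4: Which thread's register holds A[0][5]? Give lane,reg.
r=0→G=0,rhi=0  c=5→T=2,p=1
L=0*4+2=2  i=0*2+1=1

2,1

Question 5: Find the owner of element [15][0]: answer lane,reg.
r=15→G=7,rhi=1  c=0→T=0,p=0
L=7*4+0=28  i=1*2+0=2

28,2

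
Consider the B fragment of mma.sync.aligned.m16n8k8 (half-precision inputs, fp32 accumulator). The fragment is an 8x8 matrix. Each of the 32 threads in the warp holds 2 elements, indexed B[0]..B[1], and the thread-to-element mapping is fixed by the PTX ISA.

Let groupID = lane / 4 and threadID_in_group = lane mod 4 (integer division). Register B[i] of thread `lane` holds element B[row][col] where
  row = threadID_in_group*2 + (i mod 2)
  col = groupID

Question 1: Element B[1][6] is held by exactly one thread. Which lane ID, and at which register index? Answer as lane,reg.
c=6→G=6  r=1→T=0,p=1
L=6*4+0=24  i=1=1

24,1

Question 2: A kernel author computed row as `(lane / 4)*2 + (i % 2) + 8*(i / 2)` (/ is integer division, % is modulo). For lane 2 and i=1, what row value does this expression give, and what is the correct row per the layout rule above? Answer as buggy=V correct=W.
`(lane / 4)*2 + (i % 2) + 8*(i / 2)`[2,1]->1
2: g=0,t=2
[1] (2*2+1,0) = (5,0)
row: 1 vs 5

buggy=1 correct=5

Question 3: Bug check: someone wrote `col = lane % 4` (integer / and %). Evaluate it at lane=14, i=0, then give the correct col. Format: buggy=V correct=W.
`lane % 4`[14,0]→2
L=14→G=14>>2=3, T=14&3=2
[0]→row 2·2+0=4  col G=3
col: 2 vs 3

buggy=2 correct=3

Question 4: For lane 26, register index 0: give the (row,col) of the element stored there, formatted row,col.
4,6

lane 26: gr=6 (26/4), th=2 (26%4)
i=0: r=2*2+0=4, c=gr=6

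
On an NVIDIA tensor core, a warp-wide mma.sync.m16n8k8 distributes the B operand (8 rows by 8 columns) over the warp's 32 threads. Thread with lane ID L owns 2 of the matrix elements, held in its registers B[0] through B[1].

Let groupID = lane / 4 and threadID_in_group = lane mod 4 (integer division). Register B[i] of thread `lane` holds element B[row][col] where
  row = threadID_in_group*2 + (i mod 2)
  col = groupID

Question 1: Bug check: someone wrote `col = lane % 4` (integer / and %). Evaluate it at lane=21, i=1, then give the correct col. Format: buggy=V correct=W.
buggy=1 correct=5

`lane % 4`[21,1]⇒1
lane 21: gr=5 (21/4), th=1 (21%4)
i=1: r=1*2+1=3, c=gr=5
col: 1 vs 5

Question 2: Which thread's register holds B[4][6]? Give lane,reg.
c=6->g=6  r=4->t=2,b0=0
L=6*4+2=26  i=0=0

26,0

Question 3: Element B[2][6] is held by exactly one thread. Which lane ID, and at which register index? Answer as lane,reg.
c=6⇒gr=6  r=2⇒th=1,odd=0
L=6*4+1=25  i=0=0

25,0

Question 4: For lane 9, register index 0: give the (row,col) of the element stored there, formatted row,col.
2,2

L=9→G=9>>2=2, T=9&3=1
[0]→row 1·2+0=2  col G=2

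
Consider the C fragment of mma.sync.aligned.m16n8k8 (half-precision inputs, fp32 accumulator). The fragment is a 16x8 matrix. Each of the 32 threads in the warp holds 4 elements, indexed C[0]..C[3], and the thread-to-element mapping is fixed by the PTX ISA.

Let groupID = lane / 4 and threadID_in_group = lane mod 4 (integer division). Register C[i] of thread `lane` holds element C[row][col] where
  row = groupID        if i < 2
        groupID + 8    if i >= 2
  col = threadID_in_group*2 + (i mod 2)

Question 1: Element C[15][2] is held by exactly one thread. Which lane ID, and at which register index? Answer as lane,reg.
29,2

r=15->g=7,rb=1  c=2->t=1,b0=0
L=7*4+1=29  i=1*2+0=2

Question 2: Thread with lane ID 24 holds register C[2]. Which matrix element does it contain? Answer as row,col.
lane 24: grp=6 (24/4), tig=0 (24%4)
i=2: r=6+8=14, c=0*2+0=0

14,0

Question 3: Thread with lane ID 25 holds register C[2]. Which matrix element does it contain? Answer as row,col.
14,2

lane 25→25/4=6, 25 mod 4=1
i=2  r:6+8→14  c:2·1+0→2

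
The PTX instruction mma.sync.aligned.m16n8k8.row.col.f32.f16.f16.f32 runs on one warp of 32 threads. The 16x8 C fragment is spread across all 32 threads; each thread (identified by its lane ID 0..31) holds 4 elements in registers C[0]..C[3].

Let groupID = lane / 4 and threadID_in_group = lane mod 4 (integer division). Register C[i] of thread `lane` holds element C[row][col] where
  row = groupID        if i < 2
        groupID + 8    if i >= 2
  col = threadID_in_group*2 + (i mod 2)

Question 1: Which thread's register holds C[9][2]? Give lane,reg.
5,2

r=9→G=1,rhi=1  c=2→T=1,p=0
L=1*4+1=5  i=1*2+0=2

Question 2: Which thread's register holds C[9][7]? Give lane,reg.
r: 9->gid=1,r8=1  c: 7->tid=3,i&1=1
L=1*4+3=7  i=1*2+1=3

7,3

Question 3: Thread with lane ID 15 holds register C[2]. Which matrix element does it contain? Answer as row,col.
11,6

lane 15: grp=3 (15/4), tig=3 (15%4)
i=2: r=3+8=11, c=3*2+0=6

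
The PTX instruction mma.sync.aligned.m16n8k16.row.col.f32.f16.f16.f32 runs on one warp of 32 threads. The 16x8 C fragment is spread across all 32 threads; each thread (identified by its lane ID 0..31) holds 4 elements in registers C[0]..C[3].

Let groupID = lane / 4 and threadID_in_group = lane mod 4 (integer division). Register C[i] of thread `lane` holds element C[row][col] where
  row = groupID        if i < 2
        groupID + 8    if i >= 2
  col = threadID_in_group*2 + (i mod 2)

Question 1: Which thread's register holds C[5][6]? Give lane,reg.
r=5⇒gr=5,Rb=0  c=6⇒th=3,odd=0
L=5*4+3=23  i=0*2+0=0

23,0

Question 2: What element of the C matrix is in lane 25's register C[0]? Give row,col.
25: G=6,T=1
[0] (6+0,1*2+0) = (6,2)

6,2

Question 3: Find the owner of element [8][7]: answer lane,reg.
3,3

r: 8->gid=0,r8=1  c: 7->tid=3,i&1=1
L=0*4+3=3  i=1*2+1=3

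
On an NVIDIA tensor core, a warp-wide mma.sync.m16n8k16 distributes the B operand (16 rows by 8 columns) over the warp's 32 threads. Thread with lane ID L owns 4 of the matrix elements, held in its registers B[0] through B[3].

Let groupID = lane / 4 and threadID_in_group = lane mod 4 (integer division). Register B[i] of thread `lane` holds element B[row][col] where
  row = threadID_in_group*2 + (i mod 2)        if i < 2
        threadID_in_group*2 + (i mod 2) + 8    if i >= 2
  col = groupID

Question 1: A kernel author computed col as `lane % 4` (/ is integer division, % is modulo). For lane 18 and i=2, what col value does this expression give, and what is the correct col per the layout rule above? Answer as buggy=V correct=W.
buggy=2 correct=4

`lane % 4`[18,2]->2
L=18->gid=18>>2=4, tid=18&3=2
[2]->row 2·2+0+8=12  col gid=4
col: 2 vs 4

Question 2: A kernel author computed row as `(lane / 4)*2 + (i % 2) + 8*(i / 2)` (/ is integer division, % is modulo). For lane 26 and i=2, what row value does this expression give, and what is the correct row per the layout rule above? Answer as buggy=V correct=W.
`(lane / 4)*2 + (i % 2) + 8*(i / 2)`[26,2]⇒20
lane 26⇒26/4=6, 26 mod 4=2
i=2  r:2·2+0+8⇒12  c:6
row: 20 vs 12

buggy=20 correct=12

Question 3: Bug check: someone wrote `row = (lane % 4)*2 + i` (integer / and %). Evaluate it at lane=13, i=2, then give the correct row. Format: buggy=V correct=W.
`(lane % 4)*2 + i`[13,2]->4
lane 13: gid=3 (13/4), tid=1 (13%4)
i=2: r=1*2+0+8=10, c=gid=3
row: 4 vs 10

buggy=4 correct=10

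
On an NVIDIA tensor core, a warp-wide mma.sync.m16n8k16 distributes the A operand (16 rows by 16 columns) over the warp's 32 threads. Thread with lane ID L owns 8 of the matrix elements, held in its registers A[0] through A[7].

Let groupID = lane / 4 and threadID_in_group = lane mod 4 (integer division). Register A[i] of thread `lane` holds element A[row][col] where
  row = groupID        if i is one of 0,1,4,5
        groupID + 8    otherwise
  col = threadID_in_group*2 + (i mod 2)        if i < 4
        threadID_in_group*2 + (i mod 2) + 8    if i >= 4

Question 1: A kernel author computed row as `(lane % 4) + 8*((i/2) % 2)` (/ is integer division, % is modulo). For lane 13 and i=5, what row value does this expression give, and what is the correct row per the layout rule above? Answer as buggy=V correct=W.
buggy=1 correct=3

`(lane % 4) + 8*((i/2) % 2)`[13,5]->1
L=13->gid=13>>2=3, tid=13&3=1
[5]->row 3+0=3  col 1·2+1+8=11
row: 1 vs 3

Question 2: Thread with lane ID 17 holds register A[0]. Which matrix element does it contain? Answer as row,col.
17: gid=4,tid=1
[0] (4+0,1*2+0+0) = (4,2)

4,2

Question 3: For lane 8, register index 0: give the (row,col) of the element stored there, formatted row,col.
2,0

L=8->gid=8>>2=2, tid=8&3=0
[0]->row 2+0=2  col 0·2+0+0=0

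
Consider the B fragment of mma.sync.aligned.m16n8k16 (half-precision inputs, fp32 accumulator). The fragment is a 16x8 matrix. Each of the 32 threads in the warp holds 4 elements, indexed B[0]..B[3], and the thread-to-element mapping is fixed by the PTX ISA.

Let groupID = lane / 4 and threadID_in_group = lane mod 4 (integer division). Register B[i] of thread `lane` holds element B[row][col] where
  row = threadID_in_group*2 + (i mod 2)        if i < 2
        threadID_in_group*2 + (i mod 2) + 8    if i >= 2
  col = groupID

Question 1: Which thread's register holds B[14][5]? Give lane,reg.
23,2

c: 5->gid=5  r: 14->r8=1,tid=3,i&1=0
L=5*4+3=23  i=1*2+0=2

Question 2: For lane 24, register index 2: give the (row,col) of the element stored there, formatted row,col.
8,6

L=24=>grp=24>>2=6, tig=24&3=0
[2]=>row 0·2+0+8=8  col grp=6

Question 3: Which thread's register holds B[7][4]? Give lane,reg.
19,1

c=4⇒gr=4  r=7⇒Rb=0,th=3,odd=1
L=4*4+3=19  i=0*2+1=1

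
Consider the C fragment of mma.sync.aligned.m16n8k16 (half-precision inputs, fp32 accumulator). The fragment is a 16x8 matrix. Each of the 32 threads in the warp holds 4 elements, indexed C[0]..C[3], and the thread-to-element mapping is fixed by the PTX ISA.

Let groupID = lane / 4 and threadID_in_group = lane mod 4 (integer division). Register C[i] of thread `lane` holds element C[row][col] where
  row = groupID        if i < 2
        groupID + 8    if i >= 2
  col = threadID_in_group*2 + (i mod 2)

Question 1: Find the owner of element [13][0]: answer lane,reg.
r=13->g=5,rb=1  c=0->t=0,b0=0
L=5*4+0=20  i=1*2+0=2

20,2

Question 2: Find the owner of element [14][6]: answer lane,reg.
27,2

r:14=>grp=6,rB=1  c:6=>tig=3,lo=0
L=6*4+3=27  i=1*2+0=2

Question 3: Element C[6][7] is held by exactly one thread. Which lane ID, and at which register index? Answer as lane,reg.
r=6→G=6,rhi=0  c=7→T=3,p=1
L=6*4+3=27  i=0*2+1=1

27,1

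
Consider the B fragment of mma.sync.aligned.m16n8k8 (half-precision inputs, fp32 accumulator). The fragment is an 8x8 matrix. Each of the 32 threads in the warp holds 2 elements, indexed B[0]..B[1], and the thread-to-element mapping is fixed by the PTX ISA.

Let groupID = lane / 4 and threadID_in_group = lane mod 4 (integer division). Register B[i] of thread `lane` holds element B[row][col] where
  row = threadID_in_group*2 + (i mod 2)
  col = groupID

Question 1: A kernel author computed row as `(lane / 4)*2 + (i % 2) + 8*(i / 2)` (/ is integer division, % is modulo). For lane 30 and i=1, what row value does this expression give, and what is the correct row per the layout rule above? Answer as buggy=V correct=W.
buggy=15 correct=5

`(lane / 4)*2 + (i % 2) + 8*(i / 2)`[30,1]⇒15
30: gr=7,th=2
[1] (2*2+1,7) = (5,7)
row: 15 vs 5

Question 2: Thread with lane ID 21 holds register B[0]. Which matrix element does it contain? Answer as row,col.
2,5

lane 21->21/4=5, 21 mod 4=1
i=0  r:2·1+0->2  c:5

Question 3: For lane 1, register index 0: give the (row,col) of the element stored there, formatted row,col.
lane 1⇒1/4=0, 1 mod 4=1
i=0  r:2·1+0⇒2  c:0

2,0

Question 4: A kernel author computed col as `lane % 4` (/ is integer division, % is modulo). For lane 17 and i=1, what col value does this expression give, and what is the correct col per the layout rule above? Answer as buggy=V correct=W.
`lane % 4`[17,1]⇒1
lane 17: gr=4 (17/4), th=1 (17%4)
i=1: r=1*2+1=3, c=gr=4
col: 1 vs 4

buggy=1 correct=4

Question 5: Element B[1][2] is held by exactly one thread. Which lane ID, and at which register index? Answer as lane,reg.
8,1

c: 2->gid=2  r: 1->tid=0,i&1=1
L=2*4+0=8  i=1=1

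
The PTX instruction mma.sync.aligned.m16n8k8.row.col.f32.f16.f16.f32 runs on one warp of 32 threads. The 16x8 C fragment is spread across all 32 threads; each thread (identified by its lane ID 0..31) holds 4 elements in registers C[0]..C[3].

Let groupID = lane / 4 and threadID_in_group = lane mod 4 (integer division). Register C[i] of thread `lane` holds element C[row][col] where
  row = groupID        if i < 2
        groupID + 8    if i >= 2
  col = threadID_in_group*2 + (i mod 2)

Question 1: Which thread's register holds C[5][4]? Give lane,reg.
22,0

r=5->g=5,rb=0  c=4->t=2,b0=0
L=5*4+2=22  i=0*2+0=0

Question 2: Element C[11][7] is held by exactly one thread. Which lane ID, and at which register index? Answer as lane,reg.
15,3

r=11→G=3,rhi=1  c=7→T=3,p=1
L=3*4+3=15  i=1*2+1=3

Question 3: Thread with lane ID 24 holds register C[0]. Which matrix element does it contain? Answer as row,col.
lane 24: gr=6 (24/4), th=0 (24%4)
i=0: r=6+0=6, c=0*2+0=0

6,0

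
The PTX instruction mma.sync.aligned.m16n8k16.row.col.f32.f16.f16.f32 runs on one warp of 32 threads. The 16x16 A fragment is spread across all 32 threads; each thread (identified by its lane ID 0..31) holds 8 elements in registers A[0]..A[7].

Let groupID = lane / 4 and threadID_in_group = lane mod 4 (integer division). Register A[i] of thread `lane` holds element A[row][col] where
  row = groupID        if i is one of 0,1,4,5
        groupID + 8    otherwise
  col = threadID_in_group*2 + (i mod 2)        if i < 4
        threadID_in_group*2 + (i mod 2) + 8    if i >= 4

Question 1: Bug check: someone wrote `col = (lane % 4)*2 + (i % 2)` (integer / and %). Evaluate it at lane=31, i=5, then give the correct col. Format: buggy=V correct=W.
`(lane % 4)*2 + (i % 2)`[31,5]->7
lane 31: g=7 (31/4), t=3 (31%4)
i=5: r=7+0=7, c=3*2+1+8=15
col: 7 vs 15

buggy=7 correct=15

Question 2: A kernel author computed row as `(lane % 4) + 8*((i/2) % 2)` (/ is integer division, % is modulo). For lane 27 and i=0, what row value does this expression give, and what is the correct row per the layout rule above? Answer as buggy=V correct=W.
buggy=3 correct=6

`(lane % 4) + 8*((i/2) % 2)`[27,0]⇒3
27: gr=6,th=3
[0] (6+0,3*2+0+0) = (6,6)
row: 3 vs 6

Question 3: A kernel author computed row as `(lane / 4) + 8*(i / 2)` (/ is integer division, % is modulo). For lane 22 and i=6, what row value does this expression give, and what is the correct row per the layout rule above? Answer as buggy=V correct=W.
`(lane / 4) + 8*(i / 2)`[22,6]→29
lane 22→22/4=5, 22 mod 4=2
i=6  r:5+8→13  c:2·2+0+8→12
row: 29 vs 13

buggy=29 correct=13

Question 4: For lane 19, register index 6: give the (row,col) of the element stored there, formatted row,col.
L=19⇒gr=19>>2=4, th=19&3=3
[6]⇒row 4+8=12  col 3·2+0+8=14

12,14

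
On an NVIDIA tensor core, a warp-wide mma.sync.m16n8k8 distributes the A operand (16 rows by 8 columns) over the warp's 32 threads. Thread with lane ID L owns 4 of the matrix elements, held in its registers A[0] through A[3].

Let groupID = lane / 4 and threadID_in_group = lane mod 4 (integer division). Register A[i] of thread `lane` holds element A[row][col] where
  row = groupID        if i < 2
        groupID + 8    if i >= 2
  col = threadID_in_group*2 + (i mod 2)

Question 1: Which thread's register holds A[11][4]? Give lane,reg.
14,2

r=11⇒gr=3,Rb=1  c=4⇒th=2,odd=0
L=3*4+2=14  i=1*2+0=2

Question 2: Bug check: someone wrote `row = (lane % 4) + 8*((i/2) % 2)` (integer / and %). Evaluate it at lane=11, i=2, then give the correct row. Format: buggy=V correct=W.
`(lane % 4) + 8*((i/2) % 2)`[11,2]→11
L=11→G=11>>2=2, T=11&3=3
[2]→row 2+8=10  col 3·2+0=6
row: 11 vs 10

buggy=11 correct=10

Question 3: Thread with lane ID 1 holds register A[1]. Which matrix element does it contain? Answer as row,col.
L=1->gid=1>>2=0, tid=1&3=1
[1]->row 0+0=0  col 1·2+1=3

0,3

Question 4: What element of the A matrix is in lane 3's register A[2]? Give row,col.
8,6

3: g=0,t=3
[2] (0+8,3*2+0) = (8,6)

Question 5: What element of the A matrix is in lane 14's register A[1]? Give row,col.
lane 14->14/4=3, 14 mod 4=2
i=1  r:3+0->3  c:2·2+1->5

3,5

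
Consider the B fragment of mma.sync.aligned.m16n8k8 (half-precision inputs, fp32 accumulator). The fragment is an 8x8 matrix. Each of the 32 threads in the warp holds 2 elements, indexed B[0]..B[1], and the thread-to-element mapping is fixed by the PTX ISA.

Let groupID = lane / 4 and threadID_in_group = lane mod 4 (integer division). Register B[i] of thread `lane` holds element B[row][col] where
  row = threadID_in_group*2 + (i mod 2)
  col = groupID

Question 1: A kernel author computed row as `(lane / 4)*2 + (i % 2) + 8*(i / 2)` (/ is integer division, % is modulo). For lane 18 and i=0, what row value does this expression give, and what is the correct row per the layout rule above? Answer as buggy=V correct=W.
buggy=8 correct=4

`(lane / 4)*2 + (i % 2) + 8*(i / 2)`[18,0]->8
lane 18->18/4=4, 18 mod 4=2
i=0  r:2·2+0->4  c:4
row: 8 vs 4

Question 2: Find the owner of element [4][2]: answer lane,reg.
10,0

c: 2->gid=2  r: 4->tid=2,i&1=0
L=2*4+2=10  i=0=0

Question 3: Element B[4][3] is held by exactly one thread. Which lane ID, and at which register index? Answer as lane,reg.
14,0

c=3→G=3  r=4→T=2,p=0
L=3*4+2=14  i=0=0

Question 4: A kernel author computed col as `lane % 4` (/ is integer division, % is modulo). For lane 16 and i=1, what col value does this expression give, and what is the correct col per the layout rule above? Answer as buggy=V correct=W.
buggy=0 correct=4

`lane % 4`[16,1]⇒0
lane 16: gr=4 (16/4), th=0 (16%4)
i=1: r=0*2+1=1, c=gr=4
col: 0 vs 4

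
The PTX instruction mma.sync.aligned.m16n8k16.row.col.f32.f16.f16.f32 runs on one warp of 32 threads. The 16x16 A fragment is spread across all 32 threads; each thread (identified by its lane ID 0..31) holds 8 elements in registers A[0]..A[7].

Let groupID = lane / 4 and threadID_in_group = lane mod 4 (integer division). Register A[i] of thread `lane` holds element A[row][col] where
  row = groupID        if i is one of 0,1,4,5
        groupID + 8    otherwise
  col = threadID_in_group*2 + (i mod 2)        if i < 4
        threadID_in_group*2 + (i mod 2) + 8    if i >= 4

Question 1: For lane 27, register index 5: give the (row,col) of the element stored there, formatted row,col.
27: gid=6,tid=3
[5] (6+0,3*2+1+8) = (6,15)

6,15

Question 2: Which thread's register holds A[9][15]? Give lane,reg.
7,7

r:9=>grp=1,rB=1  c:15=>cB=1,tig=3,lo=1
L=1*4+3=7  i=1*4+1*2+1=7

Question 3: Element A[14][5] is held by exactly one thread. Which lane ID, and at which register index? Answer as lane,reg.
r=14->g=6,rb=1  c=5->cb=0,t=2,b0=1
L=6*4+2=26  i=0*4+1*2+1=3

26,3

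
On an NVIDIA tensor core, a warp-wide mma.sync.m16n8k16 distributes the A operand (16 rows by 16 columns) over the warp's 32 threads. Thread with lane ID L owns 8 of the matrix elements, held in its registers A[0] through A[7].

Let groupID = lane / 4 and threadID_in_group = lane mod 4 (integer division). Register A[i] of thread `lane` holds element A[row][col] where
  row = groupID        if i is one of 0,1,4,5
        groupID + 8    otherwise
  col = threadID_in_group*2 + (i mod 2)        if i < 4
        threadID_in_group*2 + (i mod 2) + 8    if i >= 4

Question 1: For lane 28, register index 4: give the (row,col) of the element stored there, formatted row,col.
L=28→G=28>>2=7, T=28&3=0
[4]→row 7+0=7  col 0·2+0+8=8

7,8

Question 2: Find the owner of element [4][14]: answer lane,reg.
19,4

r=4→G=4,rhi=0  c=14→chi=1,T=3,p=0
L=4*4+3=19  i=1*4+0*2+0=4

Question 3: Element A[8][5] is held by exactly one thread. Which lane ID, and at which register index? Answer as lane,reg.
r=8⇒gr=0,Rb=1  c=5⇒Cb=0,th=2,odd=1
L=0*4+2=2  i=0*4+1*2+1=3

2,3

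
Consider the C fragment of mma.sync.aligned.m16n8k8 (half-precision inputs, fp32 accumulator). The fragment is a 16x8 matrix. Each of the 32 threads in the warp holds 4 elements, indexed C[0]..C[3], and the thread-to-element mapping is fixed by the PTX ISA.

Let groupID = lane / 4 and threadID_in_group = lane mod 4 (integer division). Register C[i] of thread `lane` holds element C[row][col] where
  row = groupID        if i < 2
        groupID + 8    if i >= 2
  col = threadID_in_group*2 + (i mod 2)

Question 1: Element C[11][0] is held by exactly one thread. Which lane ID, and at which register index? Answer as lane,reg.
r=11->g=3,rb=1  c=0->t=0,b0=0
L=3*4+0=12  i=1*2+0=2

12,2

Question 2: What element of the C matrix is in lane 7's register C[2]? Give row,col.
9,6

L=7=>grp=7>>2=1, tig=7&3=3
[2]=>row 1+8=9  col 3·2+0=6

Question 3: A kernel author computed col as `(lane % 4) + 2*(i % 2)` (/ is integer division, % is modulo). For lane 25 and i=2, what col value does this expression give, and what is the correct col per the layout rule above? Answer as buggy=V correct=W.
buggy=1 correct=2

`(lane % 4) + 2*(i % 2)`[25,2]→1
L=25→G=25>>2=6, T=25&3=1
[2]→row 6+8=14  col 1·2+0=2
col: 1 vs 2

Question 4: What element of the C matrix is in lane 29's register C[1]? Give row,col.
29: G=7,T=1
[1] (7+0,1*2+1) = (7,3)

7,3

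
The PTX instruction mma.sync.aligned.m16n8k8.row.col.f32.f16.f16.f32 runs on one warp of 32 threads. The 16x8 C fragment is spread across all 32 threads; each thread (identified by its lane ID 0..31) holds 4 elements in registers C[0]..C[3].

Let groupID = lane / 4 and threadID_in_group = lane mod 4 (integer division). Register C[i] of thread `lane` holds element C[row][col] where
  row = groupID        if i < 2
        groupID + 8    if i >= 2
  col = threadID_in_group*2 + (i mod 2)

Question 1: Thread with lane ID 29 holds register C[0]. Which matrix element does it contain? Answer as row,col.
7,2

29: gid=7,tid=1
[0] (7+0,1*2+0) = (7,2)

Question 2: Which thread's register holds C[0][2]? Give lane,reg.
1,0

r:0=>grp=0,rB=0  c:2=>tig=1,lo=0
L=0*4+1=1  i=0*2+0=0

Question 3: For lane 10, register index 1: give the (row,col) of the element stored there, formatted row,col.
10: gid=2,tid=2
[1] (2+0,2*2+1) = (2,5)

2,5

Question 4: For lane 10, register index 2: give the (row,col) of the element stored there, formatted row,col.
10,4

L=10->g=10>>2=2, t=10&3=2
[2]->row 2+8=10  col 2·2+0=4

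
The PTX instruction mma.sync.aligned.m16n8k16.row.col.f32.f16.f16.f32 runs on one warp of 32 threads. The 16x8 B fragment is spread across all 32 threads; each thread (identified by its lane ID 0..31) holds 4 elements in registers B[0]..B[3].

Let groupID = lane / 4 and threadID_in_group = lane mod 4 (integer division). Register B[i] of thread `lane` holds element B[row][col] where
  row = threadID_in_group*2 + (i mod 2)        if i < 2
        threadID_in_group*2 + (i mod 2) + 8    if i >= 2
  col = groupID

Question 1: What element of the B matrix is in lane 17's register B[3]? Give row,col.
lane 17: g=4 (17/4), t=1 (17%4)
i=3: r=1*2+1+8=11, c=g=4

11,4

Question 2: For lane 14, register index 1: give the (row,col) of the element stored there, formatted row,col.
lane 14=>14/4=3, 14 mod 4=2
i=1  r:2·2+1+0=>5  c:3

5,3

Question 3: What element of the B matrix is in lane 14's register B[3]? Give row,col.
13,3

14: g=3,t=2
[3] (2*2+1+8,3) = (13,3)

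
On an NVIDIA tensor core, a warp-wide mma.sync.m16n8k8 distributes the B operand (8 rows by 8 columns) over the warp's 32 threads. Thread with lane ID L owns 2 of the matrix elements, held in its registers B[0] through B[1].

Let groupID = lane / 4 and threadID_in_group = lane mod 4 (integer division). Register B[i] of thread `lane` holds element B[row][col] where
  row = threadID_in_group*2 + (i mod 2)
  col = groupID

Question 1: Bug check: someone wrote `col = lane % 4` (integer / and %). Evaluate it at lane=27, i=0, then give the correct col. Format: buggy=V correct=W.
`lane % 4`[27,0]->3
27: g=6,t=3
[0] (3*2+0,6) = (6,6)
col: 3 vs 6

buggy=3 correct=6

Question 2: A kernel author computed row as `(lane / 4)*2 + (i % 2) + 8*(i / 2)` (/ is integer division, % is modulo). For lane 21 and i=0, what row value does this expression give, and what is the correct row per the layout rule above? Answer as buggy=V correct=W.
buggy=10 correct=2

`(lane / 4)*2 + (i % 2) + 8*(i / 2)`[21,0]=>10
L=21=>grp=21>>2=5, tig=21&3=1
[0]=>row 1·2+0=2  col grp=5
row: 10 vs 2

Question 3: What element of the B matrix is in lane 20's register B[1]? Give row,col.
1,5

L=20->g=20>>2=5, t=20&3=0
[1]->row 0·2+1=1  col g=5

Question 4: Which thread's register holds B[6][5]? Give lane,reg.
23,0

c=5→G=5  r=6→T=3,p=0
L=5*4+3=23  i=0=0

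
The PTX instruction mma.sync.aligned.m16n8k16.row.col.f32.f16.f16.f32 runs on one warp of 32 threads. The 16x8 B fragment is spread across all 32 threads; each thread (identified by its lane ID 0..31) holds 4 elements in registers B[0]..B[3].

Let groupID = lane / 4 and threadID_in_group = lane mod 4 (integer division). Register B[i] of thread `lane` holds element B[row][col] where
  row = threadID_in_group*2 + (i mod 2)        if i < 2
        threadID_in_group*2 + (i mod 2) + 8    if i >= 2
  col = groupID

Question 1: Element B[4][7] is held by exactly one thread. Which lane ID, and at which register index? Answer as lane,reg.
30,0

c=7->g=7  r=4->rb=0,t=2,b0=0
L=7*4+2=30  i=0*2+0=0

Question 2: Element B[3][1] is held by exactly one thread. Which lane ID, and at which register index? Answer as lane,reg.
c=1→G=1  r=3→rhi=0,T=1,p=1
L=1*4+1=5  i=0*2+1=1

5,1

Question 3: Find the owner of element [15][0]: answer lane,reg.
c=0⇒gr=0  r=15⇒Rb=1,th=3,odd=1
L=0*4+3=3  i=1*2+1=3

3,3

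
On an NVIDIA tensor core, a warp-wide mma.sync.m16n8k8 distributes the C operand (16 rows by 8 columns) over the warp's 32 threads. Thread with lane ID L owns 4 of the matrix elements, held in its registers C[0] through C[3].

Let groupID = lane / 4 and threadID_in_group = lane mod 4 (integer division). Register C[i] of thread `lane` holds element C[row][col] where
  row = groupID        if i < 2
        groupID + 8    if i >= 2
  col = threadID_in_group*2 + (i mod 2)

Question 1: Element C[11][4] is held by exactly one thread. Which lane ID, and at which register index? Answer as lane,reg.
r=11→G=3,rhi=1  c=4→T=2,p=0
L=3*4+2=14  i=1*2+0=2

14,2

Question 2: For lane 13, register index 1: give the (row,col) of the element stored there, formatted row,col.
13: gr=3,th=1
[1] (3+0,1*2+1) = (3,3)

3,3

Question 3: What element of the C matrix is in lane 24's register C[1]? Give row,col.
lane 24: gr=6 (24/4), th=0 (24%4)
i=1: r=6+0=6, c=0*2+1=1

6,1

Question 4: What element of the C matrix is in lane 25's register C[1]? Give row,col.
6,3

lane 25: grp=6 (25/4), tig=1 (25%4)
i=1: r=6+0=6, c=1*2+1=3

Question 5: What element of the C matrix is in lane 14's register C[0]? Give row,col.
L=14→G=14>>2=3, T=14&3=2
[0]→row 3+0=3  col 2·2+0=4

3,4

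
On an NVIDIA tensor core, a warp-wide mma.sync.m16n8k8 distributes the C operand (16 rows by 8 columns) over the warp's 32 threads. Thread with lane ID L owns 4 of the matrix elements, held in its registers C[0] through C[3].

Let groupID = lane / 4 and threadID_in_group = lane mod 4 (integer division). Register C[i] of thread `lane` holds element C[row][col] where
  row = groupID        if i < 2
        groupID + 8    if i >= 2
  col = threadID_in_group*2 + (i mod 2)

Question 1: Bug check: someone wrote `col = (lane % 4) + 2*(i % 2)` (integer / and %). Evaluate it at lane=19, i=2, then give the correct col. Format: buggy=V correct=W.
buggy=3 correct=6

`(lane % 4) + 2*(i % 2)`[19,2]→3
19: G=4,T=3
[2] (4+8,3*2+0) = (12,6)
col: 3 vs 6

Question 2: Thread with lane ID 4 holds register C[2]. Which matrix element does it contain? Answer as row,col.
9,0

lane 4: gr=1 (4/4), th=0 (4%4)
i=2: r=1+8=9, c=0*2+0=0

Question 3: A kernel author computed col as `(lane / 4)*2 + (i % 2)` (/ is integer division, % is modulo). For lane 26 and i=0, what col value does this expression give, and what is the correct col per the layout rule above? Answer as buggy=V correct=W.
buggy=12 correct=4

`(lane / 4)*2 + (i % 2)`[26,0]→12
lane 26→26/4=6, 26 mod 4=2
i=0  r:6+0→6  c:2·2+0→4
col: 12 vs 4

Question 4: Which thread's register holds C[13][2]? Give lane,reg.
r: 13->gid=5,r8=1  c: 2->tid=1,i&1=0
L=5*4+1=21  i=1*2+0=2

21,2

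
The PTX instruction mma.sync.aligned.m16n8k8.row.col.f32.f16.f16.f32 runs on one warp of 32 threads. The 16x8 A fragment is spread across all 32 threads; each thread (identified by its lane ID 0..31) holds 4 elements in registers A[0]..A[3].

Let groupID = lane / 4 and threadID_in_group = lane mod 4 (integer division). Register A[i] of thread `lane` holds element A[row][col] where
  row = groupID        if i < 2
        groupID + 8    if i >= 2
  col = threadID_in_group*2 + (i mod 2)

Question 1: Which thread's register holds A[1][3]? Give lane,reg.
5,1

r: 1->gid=1,r8=0  c: 3->tid=1,i&1=1
L=1*4+1=5  i=0*2+1=1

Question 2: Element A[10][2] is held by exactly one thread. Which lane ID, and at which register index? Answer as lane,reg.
r=10→G=2,rhi=1  c=2→T=1,p=0
L=2*4+1=9  i=1*2+0=2

9,2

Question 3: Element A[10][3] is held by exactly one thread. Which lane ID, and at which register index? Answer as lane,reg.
9,3

r:10=>grp=2,rB=1  c:3=>tig=1,lo=1
L=2*4+1=9  i=1*2+1=3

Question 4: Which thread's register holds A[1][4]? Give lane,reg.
6,0

r=1->g=1,rb=0  c=4->t=2,b0=0
L=1*4+2=6  i=0*2+0=0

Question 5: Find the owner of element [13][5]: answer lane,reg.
22,3

r=13⇒gr=5,Rb=1  c=5⇒th=2,odd=1
L=5*4+2=22  i=1*2+1=3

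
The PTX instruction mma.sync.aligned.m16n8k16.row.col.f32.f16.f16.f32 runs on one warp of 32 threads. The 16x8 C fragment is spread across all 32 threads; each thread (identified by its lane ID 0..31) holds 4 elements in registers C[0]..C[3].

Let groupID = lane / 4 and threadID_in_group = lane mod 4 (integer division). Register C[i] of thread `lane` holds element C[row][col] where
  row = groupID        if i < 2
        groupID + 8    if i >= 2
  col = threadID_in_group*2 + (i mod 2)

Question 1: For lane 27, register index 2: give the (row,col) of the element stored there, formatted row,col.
lane 27→27/4=6, 27 mod 4=3
i=2  r:6+8→14  c:2·3+0→6

14,6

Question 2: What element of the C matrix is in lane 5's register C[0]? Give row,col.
1,2

L=5=>grp=5>>2=1, tig=5&3=1
[0]=>row 1+0=1  col 1·2+0=2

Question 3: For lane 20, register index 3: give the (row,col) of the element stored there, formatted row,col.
lane 20: grp=5 (20/4), tig=0 (20%4)
i=3: r=5+8=13, c=0*2+1=1

13,1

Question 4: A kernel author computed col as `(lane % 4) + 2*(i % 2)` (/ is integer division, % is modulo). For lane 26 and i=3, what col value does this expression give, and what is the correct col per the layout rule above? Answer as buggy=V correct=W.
buggy=4 correct=5

`(lane % 4) + 2*(i % 2)`[26,3]⇒4
26: gr=6,th=2
[3] (6+8,2*2+1) = (14,5)
col: 4 vs 5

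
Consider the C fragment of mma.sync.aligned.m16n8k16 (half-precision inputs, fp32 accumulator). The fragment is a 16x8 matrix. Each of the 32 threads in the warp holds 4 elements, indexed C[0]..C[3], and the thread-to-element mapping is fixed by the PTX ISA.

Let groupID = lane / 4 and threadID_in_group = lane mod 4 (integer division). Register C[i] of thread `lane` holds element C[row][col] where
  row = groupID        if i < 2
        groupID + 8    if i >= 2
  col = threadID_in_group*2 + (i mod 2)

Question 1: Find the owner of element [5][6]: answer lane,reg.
23,0

r:5=>grp=5,rB=0  c:6=>tig=3,lo=0
L=5*4+3=23  i=0*2+0=0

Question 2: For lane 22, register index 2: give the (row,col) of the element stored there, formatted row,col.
lane 22→22/4=5, 22 mod 4=2
i=2  r:5+8→13  c:2·2+0→4

13,4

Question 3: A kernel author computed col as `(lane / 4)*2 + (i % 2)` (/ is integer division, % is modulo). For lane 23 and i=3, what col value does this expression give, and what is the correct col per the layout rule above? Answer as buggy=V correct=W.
`(lane / 4)*2 + (i % 2)`[23,3]=>11
lane 23=>23/4=5, 23 mod 4=3
i=3  r:5+8=>13  c:2·3+1=>7
col: 11 vs 7

buggy=11 correct=7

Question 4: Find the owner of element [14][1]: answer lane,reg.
24,3

r=14⇒gr=6,Rb=1  c=1⇒th=0,odd=1
L=6*4+0=24  i=1*2+1=3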